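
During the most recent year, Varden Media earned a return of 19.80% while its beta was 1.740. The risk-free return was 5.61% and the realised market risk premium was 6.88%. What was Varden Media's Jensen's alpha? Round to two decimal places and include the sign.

CAPM benchmark = R_f + β(R_m − R_f) = 5.61% + 1.740 × 6.88% = 17.58120%
α = actual − benchmark = 19.80% − 17.58120% = +2.22%

+2.22%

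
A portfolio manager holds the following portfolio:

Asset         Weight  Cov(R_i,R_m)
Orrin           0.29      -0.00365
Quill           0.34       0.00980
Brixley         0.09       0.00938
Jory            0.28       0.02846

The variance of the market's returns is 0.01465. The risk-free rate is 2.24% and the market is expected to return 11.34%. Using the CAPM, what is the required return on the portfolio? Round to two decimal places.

β_Orrin = -0.00365 / 0.01465 = -0.2491
β_Quill = 0.00980 / 0.01465 = 0.6689
β_Brixley = 0.00938 / 0.01465 = 0.6403
β_Jory = 0.02846 / 0.01465 = 1.9427
β_P = Σ w_i β_i = 0.29×-0.2491 + 0.34×0.6689 + 0.09×0.6403 + 0.28×1.9427 = 0.7568
MRP = 11.34% − 2.24% = 9.10%
E(R_P) = R_f + β_P × MRP = 2.24% + 0.7568 × 9.10% = 9.13%

9.13%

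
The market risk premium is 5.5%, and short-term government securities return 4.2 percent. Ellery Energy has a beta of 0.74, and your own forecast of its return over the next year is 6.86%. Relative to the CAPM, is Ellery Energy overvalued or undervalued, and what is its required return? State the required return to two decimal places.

Overvalued; required return 8.27%

Required return = R_f + β·MRP = 4.2% + 0.74 × 5.5% = 8.27%
Forecast 6.86% < required 8.27% → the stock plots below the SML → overvalued.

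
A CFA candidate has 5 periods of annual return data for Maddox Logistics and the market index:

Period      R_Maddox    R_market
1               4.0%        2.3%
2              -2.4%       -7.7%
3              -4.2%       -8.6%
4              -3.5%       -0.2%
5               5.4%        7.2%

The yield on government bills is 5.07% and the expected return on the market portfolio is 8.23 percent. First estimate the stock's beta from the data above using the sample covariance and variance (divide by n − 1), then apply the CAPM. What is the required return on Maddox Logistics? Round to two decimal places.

6.86%

Mean R_i = (4.0 − 2.4 − 4.2 − 3.5 + 5.4) / 5 = -0.1400%
Mean R_m = (2.3 − 7.7 − 8.6 − 0.2 + 7.2) / 5 = -1.4000%
Σ(R_i − R̄_i)(R_m − R̄_m) = 102.4000  ⇒  Cov = 102.4000 / 4 = 25.6000
Σ(R_m − R̄_m)² = 180.6200  ⇒  Var(R_m) = 180.6200 / 4 = 45.1550
β = Cov / Var(R_m) = 25.6000 / 45.1550 = 0.5669
MRP = 8.23% − 5.07% = 3.16%
E(R) = R_f + β × MRP = 5.07% + 0.5669 × 3.16% = 6.86%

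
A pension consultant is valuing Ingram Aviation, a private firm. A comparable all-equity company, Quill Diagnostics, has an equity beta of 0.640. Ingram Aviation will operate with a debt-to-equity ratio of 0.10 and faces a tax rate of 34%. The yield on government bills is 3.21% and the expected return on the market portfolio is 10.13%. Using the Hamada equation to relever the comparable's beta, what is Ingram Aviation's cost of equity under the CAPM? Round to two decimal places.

β_L = β_U × [1 + (1 − t)(D/E)] = 0.640 × [1 + (1 − 0.34) × 0.10]
    = 0.640 × [1 + 0.66 × 0.10] = 0.640 × 1.0660 = 0.6822
MRP = 10.13% − 3.21% = 6.92%
E(R) = R_f + β_L × MRP = 3.21% + 0.6822 × 6.92% = 7.93%

7.93%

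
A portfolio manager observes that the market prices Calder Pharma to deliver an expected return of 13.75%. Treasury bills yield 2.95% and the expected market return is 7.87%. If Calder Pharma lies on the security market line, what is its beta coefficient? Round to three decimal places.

2.195

MRP = 7.87% − 2.95% = 4.92%
β = (E(R) − R_f) / MRP = (13.75% − 2.95%) / 4.92% = 10.80% / 4.92% = 2.195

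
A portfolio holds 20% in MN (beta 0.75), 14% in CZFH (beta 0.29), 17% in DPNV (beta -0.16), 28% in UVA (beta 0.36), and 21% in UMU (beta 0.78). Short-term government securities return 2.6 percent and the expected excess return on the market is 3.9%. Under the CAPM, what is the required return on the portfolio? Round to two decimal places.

β_P = Σ w_i β_i = 0.20×0.75 + 0.14×0.29 + 0.17×-0.16 + 0.28×0.36 + 0.21×0.78 = 0.4280
E(R_P) = R_f + β_P × MRP = 2.6% + 0.4280 × 3.9% = 4.27%

4.27%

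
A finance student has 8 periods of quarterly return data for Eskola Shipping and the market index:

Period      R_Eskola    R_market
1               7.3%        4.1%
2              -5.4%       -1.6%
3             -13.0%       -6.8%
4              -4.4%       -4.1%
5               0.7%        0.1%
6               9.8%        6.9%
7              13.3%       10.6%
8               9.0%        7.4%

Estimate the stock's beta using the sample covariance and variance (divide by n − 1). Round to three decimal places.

Mean R_i = (7.3 − 5.4 − 13.0 − 4.4 + 0.7 + 9.8 + 13.3 + 9.0) / 8 = 2.1625%
Mean R_m = (4.1 − 1.6 − 6.8 − 4.1 + 0.1 + 6.9 + 10.6 + 7.4) / 8 = 2.0750%
Σ(R_i − R̄_i)(R_m − R̄_m) = 384.3825  ⇒  Cov = 384.3825 / 7 = 54.9118
Σ(R_m − R̄_m)² = 262.7150  ⇒  Var(R_m) = 262.7150 / 7 = 37.5307
β = Cov / Var(R_m) = 54.9118 / 37.5307 = 1.4631

1.463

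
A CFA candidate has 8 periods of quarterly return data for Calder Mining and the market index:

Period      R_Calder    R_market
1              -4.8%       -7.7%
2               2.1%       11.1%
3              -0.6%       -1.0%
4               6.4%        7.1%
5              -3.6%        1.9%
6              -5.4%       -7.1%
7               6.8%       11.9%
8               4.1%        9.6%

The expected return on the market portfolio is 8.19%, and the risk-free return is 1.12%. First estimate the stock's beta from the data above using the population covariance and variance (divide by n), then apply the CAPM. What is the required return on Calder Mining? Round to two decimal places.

5.02%

Mean R_i = (-4.8 + 2.1 − 0.6 + 6.4 − 3.6 − 5.4 + 6.8 + 4.1) / 8 = 0.6250%
Mean R_m = (-7.7 + 11.1 − 1.0 + 7.1 + 1.9 − 7.1 + 11.9 + 9.6) / 8 = 3.2250%
Σ(R_i − R̄_i)(R_m − R̄_m) = 241.9650  ⇒  Cov = 241.9650 / 8 = 30.2456
Σ(R_m − R̄_m)² = 438.4950  ⇒  Var(R_m) = 438.4950 / 8 = 54.8119
β = Cov / Var(R_m) = 30.2456 / 54.8119 = 0.5518
MRP = 8.19% − 1.12% = 7.07%
E(R) = R_f + β × MRP = 1.12% + 0.5518 × 7.07% = 5.02%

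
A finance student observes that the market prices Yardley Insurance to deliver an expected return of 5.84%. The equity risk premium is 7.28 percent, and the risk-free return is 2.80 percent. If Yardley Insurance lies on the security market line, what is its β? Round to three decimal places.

0.418

β = (E(R) − R_f) / MRP = (5.84% − 2.80%) / 7.28% = 3.04% / 7.28% = 0.418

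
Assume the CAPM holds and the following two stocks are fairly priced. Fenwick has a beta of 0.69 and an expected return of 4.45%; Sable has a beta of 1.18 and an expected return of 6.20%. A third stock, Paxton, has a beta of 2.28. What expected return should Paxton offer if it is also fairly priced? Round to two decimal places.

MRP (SML slope) = (6.20% − 4.45%) / (1.18 − 0.69) = 1.75% / 0.49 = 3.5714%
R_f (intercept) = 4.45% − 0.69 × 3.5714% = 1.9857%
E(R_Paxton) = R_f + β × MRP = 1.9857% + 2.28 × 3.5714% = 10.13%

10.13%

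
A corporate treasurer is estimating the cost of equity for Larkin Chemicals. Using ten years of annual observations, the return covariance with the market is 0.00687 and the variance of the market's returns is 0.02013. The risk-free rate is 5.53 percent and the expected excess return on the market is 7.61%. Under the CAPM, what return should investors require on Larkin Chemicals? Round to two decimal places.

8.13%

β = Cov(R_i, R_m) / Var(R_m) = 0.00687 / 0.02013 = 0.3413
E(R) = R_f + β × MRP = 5.53% + 0.3413 × 7.61% = 8.13%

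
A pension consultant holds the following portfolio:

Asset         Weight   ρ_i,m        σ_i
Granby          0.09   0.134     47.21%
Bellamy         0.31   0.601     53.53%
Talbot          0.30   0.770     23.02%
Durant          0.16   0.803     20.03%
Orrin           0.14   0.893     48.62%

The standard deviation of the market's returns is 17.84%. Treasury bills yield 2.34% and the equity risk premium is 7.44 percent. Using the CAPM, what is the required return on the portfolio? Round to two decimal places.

12.56%

β_Granby = 0.134 × 47.21% / 17.84% = 0.3546
β_Bellamy = 0.601 × 53.53% / 17.84% = 1.8033
β_Talbot = 0.770 × 23.02% / 17.84% = 0.9936
β_Durant = 0.803 × 20.03% / 17.84% = 0.9016
β_Orrin = 0.893 × 48.62% / 17.84% = 2.4337
β_P = Σ w_i β_i = 0.09×0.3546 + 0.31×1.8033 + 0.30×0.9936 + 0.16×0.9016 + 0.14×2.4337 = 1.3740
E(R_P) = R_f + β_P × MRP = 2.34% + 1.3740 × 7.44% = 12.56%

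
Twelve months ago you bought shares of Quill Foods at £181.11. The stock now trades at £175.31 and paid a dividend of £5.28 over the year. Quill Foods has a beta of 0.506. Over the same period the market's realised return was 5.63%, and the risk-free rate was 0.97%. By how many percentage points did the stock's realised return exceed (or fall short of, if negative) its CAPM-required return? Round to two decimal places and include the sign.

Realised HPR = (P1 + D1 − P0) / P0 = (175.31 + 5.28 − 181.11) / 181.11 = -0.52 / 181.11 = -0.2871%
MRP = 5.63% − 0.97% = 4.66%
CAPM required = R_f + β·MRP = 0.97% + 0.506 × 4.66% = 3.32796%
α = realised − required = -0.2871% − 3.32796% = -3.62%

-3.62%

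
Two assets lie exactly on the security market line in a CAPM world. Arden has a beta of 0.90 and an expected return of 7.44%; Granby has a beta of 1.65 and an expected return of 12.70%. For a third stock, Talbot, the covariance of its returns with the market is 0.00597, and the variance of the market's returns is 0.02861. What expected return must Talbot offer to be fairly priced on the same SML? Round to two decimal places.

2.59%

MRP = (12.70% − 7.44%) / (1.65 − 0.90) = 7.0133%
R_f = 7.44% − 0.90 × 7.0133% = 1.1280%
β_Talbot = Cov / Var(R_m) = 0.00597 / 0.02861 = 0.2087
E(R_Talbot) = R_f + β × MRP = 1.1280% + 0.2087 × 7.0133% = 2.59%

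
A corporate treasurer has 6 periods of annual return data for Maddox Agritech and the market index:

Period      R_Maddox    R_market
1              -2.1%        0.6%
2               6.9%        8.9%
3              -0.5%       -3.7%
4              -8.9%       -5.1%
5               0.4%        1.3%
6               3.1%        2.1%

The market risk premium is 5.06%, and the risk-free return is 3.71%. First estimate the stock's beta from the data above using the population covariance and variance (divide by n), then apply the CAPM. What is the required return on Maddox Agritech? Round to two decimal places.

Mean R_i = (-2.1 + 6.9 − 0.5 − 8.9 + 0.4 + 3.1) / 6 = -0.1833%
Mean R_m = (0.6 + 8.9 − 3.7 − 5.1 + 1.3 + 2.1) / 6 = 0.6833%
Σ(R_i − R̄_i)(R_m − R̄_m) = 115.1717  ⇒  Cov = 115.1717 / 6 = 19.1953
Σ(R_m − R̄_m)² = 122.5683  ⇒  Var(R_m) = 122.5683 / 6 = 20.4281
β = Cov / Var(R_m) = 19.1953 / 20.4281 = 0.9397
E(R) = R_f + β × MRP = 3.71% + 0.9397 × 5.06% = 8.46%

8.46%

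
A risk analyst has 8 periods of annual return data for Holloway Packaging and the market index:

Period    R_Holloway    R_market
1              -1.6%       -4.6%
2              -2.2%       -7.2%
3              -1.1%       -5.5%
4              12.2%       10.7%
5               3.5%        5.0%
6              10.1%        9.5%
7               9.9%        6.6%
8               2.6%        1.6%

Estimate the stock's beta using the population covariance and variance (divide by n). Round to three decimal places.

0.795

Mean R_i = (-1.6 − 2.2 − 1.1 + 12.2 + 3.5 + 10.1 + 9.9 + 2.6) / 8 = 4.1750%
Mean R_m = (-4.6 − 7.2 − 5.5 + 10.7 + 5.0 + 9.5 + 6.6 + 1.6) / 8 = 2.0125%
Σ(R_i − R̄_i)(R_m − R̄_m) = 275.5225  ⇒  Cov = 275.5225 / 8 = 34.4403
Σ(R_m − R̄_m)² = 346.7088  ⇒  Var(R_m) = 346.7088 / 8 = 43.3386
β = Cov / Var(R_m) = 34.4403 / 43.3386 = 0.7947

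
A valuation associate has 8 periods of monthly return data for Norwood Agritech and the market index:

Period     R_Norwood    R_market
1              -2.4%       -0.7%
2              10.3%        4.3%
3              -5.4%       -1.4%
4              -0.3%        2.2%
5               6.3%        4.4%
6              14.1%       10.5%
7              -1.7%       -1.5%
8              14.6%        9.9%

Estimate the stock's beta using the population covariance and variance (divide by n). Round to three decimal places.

Mean R_i = (-2.4 + 10.3 − 5.4 − 0.3 + 6.3 + 14.1 − 1.7 + 14.6) / 8 = 4.4375%
Mean R_m = (-0.7 + 4.3 − 1.4 + 2.2 + 4.4 + 10.5 − 1.5 + 9.9) / 8 = 3.4625%
Σ(R_i − R̄_i)(R_m − R̄_m) = 252.8113  ⇒  Cov = 252.8113 / 8 = 31.6014
Σ(R_m − R̄_m)² = 159.7388  ⇒  Var(R_m) = 159.7388 / 8 = 19.9674
β = Cov / Var(R_m) = 31.6014 / 19.9674 = 1.5826

1.583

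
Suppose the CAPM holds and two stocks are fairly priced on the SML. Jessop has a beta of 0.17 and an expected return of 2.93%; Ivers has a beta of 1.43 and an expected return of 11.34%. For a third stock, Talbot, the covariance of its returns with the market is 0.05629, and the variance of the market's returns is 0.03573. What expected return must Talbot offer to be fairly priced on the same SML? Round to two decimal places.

12.31%

MRP = (11.34% − 2.93%) / (1.43 − 0.17) = 6.6746%
R_f = 2.93% − 0.17 × 6.6746% = 1.7953%
β_Talbot = Cov / Var(R_m) = 0.05629 / 0.03573 = 1.5754
E(R_Talbot) = R_f + β × MRP = 1.7953% + 1.5754 × 6.6746% = 12.31%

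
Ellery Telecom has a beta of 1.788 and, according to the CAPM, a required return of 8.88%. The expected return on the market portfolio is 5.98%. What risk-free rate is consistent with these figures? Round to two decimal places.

2.30%

E(R) = R_f + β(E(R_m) − R_f) = R_f(1 − β) + β·E(R_m)
8.88% = R_f × (1 − 1.788) + 1.788 × 5.98%
8.88% = R_f × -0.788 + 10.69224%
R_f = (8.88% − 10.69224%) / -0.788 = 2.30%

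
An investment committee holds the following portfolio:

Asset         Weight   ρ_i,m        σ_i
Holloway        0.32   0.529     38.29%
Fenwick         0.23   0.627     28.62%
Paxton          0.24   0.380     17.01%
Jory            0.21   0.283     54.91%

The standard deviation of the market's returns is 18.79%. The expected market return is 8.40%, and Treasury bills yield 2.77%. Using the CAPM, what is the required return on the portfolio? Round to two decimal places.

β_Holloway = 0.529 × 38.29% / 18.79% = 1.0780
β_Fenwick = 0.627 × 28.62% / 18.79% = 0.9550
β_Paxton = 0.380 × 17.01% / 18.79% = 0.3440
β_Jory = 0.283 × 54.91% / 18.79% = 0.8270
β_P = Σ w_i β_i = 0.32×1.0780 + 0.23×0.9550 + 0.24×0.3440 + 0.21×0.8270 = 0.8208
MRP = 8.40% − 2.77% = 5.63%
E(R_P) = R_f + β_P × MRP = 2.77% + 0.8208 × 5.63% = 7.39%

7.39%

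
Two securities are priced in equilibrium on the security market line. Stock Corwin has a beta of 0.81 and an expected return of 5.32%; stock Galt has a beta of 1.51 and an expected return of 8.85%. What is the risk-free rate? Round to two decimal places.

Both satisfy E(R) = R_f + β·MRP, so the slope of the SML is
MRP = (8.85% − 5.32%) / (1.51 − 0.81) = 3.53% / 0.70 = 5.0429%
R_f = E(R_Corwin) − β_Corwin·MRP = 5.32% − 0.81 × 5.0429% = 1.2353%

1.24%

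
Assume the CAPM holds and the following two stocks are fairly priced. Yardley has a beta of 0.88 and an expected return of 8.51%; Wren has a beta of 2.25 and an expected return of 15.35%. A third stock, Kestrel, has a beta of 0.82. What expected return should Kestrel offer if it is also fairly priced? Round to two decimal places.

MRP (SML slope) = (15.35% − 8.51%) / (2.25 − 0.88) = 6.84% / 1.37 = 4.9927%
R_f (intercept) = 8.51% − 0.88 × 4.9927% = 4.1164%
E(R_Kestrel) = R_f + β × MRP = 4.1164% + 0.82 × 4.9927% = 8.21%

8.21%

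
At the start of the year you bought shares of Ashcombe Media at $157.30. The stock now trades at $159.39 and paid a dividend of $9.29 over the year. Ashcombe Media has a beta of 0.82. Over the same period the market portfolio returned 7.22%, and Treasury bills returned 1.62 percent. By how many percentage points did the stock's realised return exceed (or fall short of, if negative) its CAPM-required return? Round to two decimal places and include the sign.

Realised HPR = (P1 + D1 − P0) / P0 = (159.39 + 9.29 − 157.30) / 157.30 = 11.38 / 157.30 = 7.2346%
MRP = 7.22% − 1.62% = 5.60%
CAPM required = R_f + β·MRP = 1.62% + 0.82 × 5.60% = 6.2120%
α = realised − required = 7.2346% − 6.2120% = +1.02%

+1.02%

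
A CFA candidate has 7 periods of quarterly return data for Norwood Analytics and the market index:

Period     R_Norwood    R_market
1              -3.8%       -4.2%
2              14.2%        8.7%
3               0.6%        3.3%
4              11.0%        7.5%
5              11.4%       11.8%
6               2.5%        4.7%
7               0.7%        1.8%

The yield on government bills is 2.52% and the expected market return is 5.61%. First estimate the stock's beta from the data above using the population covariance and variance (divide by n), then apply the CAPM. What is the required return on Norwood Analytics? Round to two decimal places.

Mean R_i = (-3.8 + 14.2 + 0.6 + 11.0 + 11.4 + 2.5 + 0.7) / 7 = 5.2286%
Mean R_m = (-4.2 + 8.7 + 3.3 + 7.5 + 11.8 + 4.7 + 1.8) / 7 = 4.8000%
Σ(R_i − R̄_i)(R_m − R̄_m) = 195.8300  ⇒  Cov = 195.8300 / 7 = 27.9757
Σ(R_m − R̄_m)² = 163.7600  ⇒  Var(R_m) = 163.7600 / 7 = 23.3943
β = Cov / Var(R_m) = 27.9757 / 23.3943 = 1.1958
MRP = 5.61% − 2.52% = 3.09%
E(R) = R_f + β × MRP = 2.52% + 1.1958 × 3.09% = 6.22%

6.22%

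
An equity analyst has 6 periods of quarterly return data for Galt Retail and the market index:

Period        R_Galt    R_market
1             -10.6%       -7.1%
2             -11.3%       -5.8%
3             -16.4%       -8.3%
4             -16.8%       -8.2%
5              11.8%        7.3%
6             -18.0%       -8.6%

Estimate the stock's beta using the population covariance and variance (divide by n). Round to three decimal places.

1.797

Mean R_i = (-10.6 − 11.3 − 16.4 − 16.8 + 11.8 − 18.0) / 6 = -10.2167%
Mean R_m = (-7.1 − 5.8 − 8.3 − 8.2 + 7.3 − 8.6) / 6 = -5.1167%
Σ(R_i − R̄_i)(R_m − R̄_m) = 341.9683  ⇒  Cov = 341.9683 / 6 = 56.9947
Σ(R_m − R̄_m)² = 190.3483  ⇒  Var(R_m) = 190.3483 / 6 = 31.7247
β = Cov / Var(R_m) = 56.9947 / 31.7247 = 1.7965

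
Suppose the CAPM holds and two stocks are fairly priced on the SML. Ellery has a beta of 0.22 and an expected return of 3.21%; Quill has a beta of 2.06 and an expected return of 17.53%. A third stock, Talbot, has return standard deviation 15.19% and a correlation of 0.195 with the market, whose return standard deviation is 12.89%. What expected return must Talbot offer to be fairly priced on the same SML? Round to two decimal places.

MRP = (17.53% − 3.21%) / (2.06 − 0.22) = 7.7826%
R_f = 3.21% − 0.22 × 7.7826% = 1.4978%
β_Talbot = ρ·σ_i/σ_m = 0.195 × 15.19 / 12.89 = 0.2298
E(R_Talbot) = R_f + β × MRP = 1.4978% + 0.2298 × 7.7826% = 3.29%

3.29%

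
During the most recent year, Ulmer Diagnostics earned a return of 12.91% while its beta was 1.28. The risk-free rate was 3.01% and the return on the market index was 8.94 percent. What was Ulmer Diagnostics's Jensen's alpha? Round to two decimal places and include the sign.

Market excess return = 8.94% − 3.01% = 5.93%
CAPM benchmark = R_f + β(R_m − R_f) = 3.01% + 1.28 × 5.93% = 10.6004%
α = actual − benchmark = 12.91% − 10.6004% = +2.31%

+2.31%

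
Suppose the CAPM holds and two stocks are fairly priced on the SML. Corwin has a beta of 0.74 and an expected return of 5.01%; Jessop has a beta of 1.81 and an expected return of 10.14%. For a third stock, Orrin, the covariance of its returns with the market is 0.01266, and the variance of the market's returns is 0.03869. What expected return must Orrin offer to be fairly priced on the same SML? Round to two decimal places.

3.03%

MRP = (10.14% − 5.01%) / (1.81 − 0.74) = 4.7944%
R_f = 5.01% − 0.74 × 4.7944% = 1.4621%
β_Orrin = Cov / Var(R_m) = 0.01266 / 0.03869 = 0.3272
E(R_Orrin) = R_f + β × MRP = 1.4621% + 0.3272 × 4.7944% = 3.03%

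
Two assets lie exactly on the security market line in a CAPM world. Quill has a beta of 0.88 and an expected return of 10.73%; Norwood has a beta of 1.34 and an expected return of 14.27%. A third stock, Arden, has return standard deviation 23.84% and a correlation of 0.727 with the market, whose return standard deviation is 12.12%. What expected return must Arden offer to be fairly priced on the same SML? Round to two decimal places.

MRP = (14.27% − 10.73%) / (1.34 − 0.88) = 7.6957%
R_f = 10.73% − 0.88 × 7.6957% = 3.9578%
β_Arden = ρ·σ_i/σ_m = 0.727 × 23.84 / 12.12 = 1.4300
E(R_Arden) = R_f + β × MRP = 3.9578% + 1.4300 × 7.6957% = 14.96%

14.96%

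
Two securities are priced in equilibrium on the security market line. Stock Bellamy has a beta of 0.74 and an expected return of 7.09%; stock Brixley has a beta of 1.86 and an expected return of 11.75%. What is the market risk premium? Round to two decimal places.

4.16%

Both satisfy E(R) = R_f + β·MRP, so the slope of the SML is
MRP = (11.75% − 7.09%) / (1.86 − 0.74) = 4.66% / 1.12 = 4.1607%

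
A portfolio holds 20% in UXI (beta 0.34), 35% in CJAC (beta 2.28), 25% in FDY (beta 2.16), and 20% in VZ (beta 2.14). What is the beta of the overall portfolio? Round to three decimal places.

β_P = Σ w_i β_i = 0.20×0.34 + 0.35×2.28 + 0.25×2.16 + 0.20×2.14 = 1.8340

1.834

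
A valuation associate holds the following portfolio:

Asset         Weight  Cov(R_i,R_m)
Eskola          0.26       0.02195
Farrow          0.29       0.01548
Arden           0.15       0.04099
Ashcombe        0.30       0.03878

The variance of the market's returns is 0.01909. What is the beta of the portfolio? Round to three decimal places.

β_Eskola = 0.02195 / 0.01909 = 1.1498
β_Farrow = 0.01548 / 0.01909 = 0.8109
β_Arden = 0.04099 / 0.01909 = 2.1472
β_Ashcombe = 0.03878 / 0.01909 = 2.0314
β_P = Σ w_i β_i = 0.26×1.1498 + 0.29×0.8109 + 0.15×2.1472 + 0.30×2.0314 = 1.4656

1.466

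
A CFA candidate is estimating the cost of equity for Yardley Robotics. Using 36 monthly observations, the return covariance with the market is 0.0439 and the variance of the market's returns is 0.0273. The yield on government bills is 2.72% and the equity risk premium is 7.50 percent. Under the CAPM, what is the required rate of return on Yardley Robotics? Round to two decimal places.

14.78%

β = Cov(R_i, R_m) / Var(R_m) = 0.0439 / 0.0273 = 1.6081
E(R) = R_f + β × MRP = 2.72% + 1.6081 × 7.50% = 14.78%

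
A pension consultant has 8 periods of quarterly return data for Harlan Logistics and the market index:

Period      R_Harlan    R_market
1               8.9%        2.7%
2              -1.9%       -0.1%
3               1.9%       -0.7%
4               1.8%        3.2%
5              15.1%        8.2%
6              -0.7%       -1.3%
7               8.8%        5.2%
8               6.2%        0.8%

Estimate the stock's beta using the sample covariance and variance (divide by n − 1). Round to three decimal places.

Mean R_i = (8.9 − 1.9 + 1.9 + 1.8 + 15.1 − 0.7 + 8.8 + 6.2) / 8 = 5.0125%
Mean R_m = (2.7 − 0.1 − 0.7 + 3.2 + 8.2 − 1.3 + 5.2 + 0.8) / 8 = 2.2500%
Σ(R_i − R̄_i)(R_m − R̄_m) = 113.8750  ⇒  Cov = 113.8750 / 7 = 16.2679
Σ(R_m − R̄_m)² = 74.1400  ⇒  Var(R_m) = 74.1400 / 7 = 10.5914
β = Cov / Var(R_m) = 16.2679 / 10.5914 = 1.5360

1.536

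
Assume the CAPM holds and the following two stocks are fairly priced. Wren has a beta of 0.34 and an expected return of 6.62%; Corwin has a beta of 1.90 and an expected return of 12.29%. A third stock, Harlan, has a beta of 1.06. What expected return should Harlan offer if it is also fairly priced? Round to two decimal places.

9.24%

MRP (SML slope) = (12.29% − 6.62%) / (1.90 − 0.34) = 5.67% / 1.56 = 3.6346%
R_f (intercept) = 6.62% − 0.34 × 3.6346% = 5.3842%
E(R_Harlan) = R_f + β × MRP = 5.3842% + 1.06 × 3.6346% = 9.24%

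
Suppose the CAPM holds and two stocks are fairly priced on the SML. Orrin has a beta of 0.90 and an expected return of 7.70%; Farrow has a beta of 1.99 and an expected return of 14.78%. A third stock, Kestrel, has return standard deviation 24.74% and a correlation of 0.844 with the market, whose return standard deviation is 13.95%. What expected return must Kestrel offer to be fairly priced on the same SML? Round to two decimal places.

MRP = (14.78% − 7.70%) / (1.99 − 0.90) = 6.4954%
R_f = 7.70% − 0.90 × 6.4954% = 1.8541%
β_Kestrel = ρ·σ_i/σ_m = 0.844 × 24.74 / 13.95 = 1.4968
E(R_Kestrel) = R_f + β × MRP = 1.8541% + 1.4968 × 6.4954% = 11.58%

11.58%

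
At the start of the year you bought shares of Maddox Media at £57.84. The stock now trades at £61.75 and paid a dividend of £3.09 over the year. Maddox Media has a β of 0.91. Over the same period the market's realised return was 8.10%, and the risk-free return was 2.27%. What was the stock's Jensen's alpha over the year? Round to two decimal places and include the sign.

+4.53%

Realised HPR = (P1 + D1 − P0) / P0 = (61.75 + 3.09 − 57.84) / 57.84 = 7.00 / 57.84 = 12.1024%
MRP = 8.10% − 2.27% = 5.83%
CAPM required = R_f + β·MRP = 2.27% + 0.91 × 5.83% = 7.5753%
α = realised − required = 12.1024% − 7.5753% = +4.53%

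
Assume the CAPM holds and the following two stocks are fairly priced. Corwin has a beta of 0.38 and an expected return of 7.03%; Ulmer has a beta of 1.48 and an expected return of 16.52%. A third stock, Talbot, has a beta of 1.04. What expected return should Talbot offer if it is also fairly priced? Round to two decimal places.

MRP (SML slope) = (16.52% − 7.03%) / (1.48 − 0.38) = 9.49% / 1.10 = 8.6273%
R_f (intercept) = 7.03% − 0.38 × 8.6273% = 3.7516%
E(R_Talbot) = R_f + β × MRP = 3.7516% + 1.04 × 8.6273% = 12.72%

12.72%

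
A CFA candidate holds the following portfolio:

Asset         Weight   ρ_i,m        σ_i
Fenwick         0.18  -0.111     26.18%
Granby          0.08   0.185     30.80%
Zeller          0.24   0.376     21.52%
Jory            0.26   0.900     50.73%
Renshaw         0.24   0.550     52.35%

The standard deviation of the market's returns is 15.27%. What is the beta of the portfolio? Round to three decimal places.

1.353

β_Fenwick = -0.111 × 26.18% / 15.27% = -0.1903
β_Granby = 0.185 × 30.80% / 15.27% = 0.3731
β_Zeller = 0.376 × 21.52% / 15.27% = 0.5299
β_Jory = 0.900 × 50.73% / 15.27% = 2.9900
β_Renshaw = 0.550 × 52.35% / 15.27% = 1.8856
β_P = Σ w_i β_i = 0.18×-0.1903 + 0.08×0.3731 + 0.24×0.5299 + 0.26×2.9900 + 0.24×1.8856 = 1.3527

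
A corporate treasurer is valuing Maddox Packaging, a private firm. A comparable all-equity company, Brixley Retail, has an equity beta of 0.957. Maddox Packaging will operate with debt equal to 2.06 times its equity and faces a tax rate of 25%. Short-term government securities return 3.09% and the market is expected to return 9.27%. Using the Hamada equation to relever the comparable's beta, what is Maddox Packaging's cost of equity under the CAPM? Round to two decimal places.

18.14%

β_L = β_U × [1 + (1 − t)(D/E)] = 0.957 × [1 + (1 − 0.25) × 2.06]
    = 0.957 × [1 + 0.75 × 2.06] = 0.957 × 2.5450 = 2.4356
MRP = 9.27% − 3.09% = 6.18%
E(R) = R_f + β_L × MRP = 3.09% + 2.4356 × 6.18% = 18.14%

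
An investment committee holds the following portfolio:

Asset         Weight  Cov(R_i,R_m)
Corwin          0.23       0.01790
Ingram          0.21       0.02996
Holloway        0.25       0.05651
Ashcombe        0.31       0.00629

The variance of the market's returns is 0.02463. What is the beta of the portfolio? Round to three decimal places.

β_Corwin = 0.01790 / 0.02463 = 0.7268
β_Ingram = 0.02996 / 0.02463 = 1.2164
β_Holloway = 0.05651 / 0.02463 = 2.2944
β_Ashcombe = 0.00629 / 0.02463 = 0.2554
β_P = Σ w_i β_i = 0.23×0.7268 + 0.21×1.2164 + 0.25×2.2944 + 0.31×0.2554 = 1.0754

1.075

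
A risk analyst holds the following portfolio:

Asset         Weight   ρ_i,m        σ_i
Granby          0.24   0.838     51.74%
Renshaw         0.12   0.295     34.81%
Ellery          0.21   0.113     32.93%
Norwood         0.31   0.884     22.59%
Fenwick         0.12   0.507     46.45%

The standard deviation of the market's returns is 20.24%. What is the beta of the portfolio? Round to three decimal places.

1.059

β_Granby = 0.838 × 51.74% / 20.24% = 2.1422
β_Renshaw = 0.295 × 34.81% / 20.24% = 0.5074
β_Ellery = 0.113 × 32.93% / 20.24% = 0.1838
β_Norwood = 0.884 × 22.59% / 20.24% = 0.9866
β_Fenwick = 0.507 × 46.45% / 20.24% = 1.1635
β_P = Σ w_i β_i = 0.24×2.1422 + 0.12×0.5074 + 0.21×0.1838 + 0.31×0.9866 + 0.12×1.1635 = 1.0591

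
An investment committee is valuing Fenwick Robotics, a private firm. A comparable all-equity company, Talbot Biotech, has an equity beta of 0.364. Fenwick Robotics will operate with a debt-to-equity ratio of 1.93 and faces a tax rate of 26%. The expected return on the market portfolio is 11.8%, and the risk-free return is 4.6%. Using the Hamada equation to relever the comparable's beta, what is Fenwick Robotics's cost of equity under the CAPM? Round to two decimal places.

β_L = β_U × [1 + (1 − t)(D/E)] = 0.364 × [1 + (1 − 0.26) × 1.93]
    = 0.364 × [1 + 0.74 × 1.93] = 0.364 × 2.4282 = 0.8839
MRP = 11.8% − 4.6% = 7.20%
E(R) = R_f + β_L × MRP = 4.6% + 0.8839 × 7.2% = 10.96%

10.96%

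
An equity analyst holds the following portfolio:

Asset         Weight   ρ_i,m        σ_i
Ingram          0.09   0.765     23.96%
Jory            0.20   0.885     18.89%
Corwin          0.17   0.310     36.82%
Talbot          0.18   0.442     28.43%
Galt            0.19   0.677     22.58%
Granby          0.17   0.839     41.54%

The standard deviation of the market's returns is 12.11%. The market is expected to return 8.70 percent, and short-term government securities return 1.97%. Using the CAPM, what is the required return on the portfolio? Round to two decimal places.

11.99%

β_Ingram = 0.765 × 23.96% / 12.11% = 1.5136
β_Jory = 0.885 × 18.89% / 12.11% = 1.3805
β_Corwin = 0.310 × 36.82% / 12.11% = 0.9425
β_Talbot = 0.442 × 28.43% / 12.11% = 1.0377
β_Galt = 0.677 × 22.58% / 12.11% = 1.2623
β_Granby = 0.839 × 41.54% / 12.11% = 2.8780
β_P = Σ w_i β_i = 0.09×1.5136 + 0.20×1.3805 + 0.17×0.9425 + 0.18×1.0377 + 0.19×1.2623 + 0.17×2.8780 = 1.4884
MRP = 8.70% − 1.97% = 6.73%
E(R_P) = R_f + β_P × MRP = 1.97% + 1.4884 × 6.73% = 11.99%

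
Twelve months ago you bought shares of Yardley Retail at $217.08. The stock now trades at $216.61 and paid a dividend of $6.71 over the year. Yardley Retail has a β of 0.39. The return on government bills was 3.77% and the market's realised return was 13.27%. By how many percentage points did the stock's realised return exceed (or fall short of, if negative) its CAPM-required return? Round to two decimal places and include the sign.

-4.60%

Realised HPR = (P1 + D1 − P0) / P0 = (216.61 + 6.71 − 217.08) / 217.08 = 6.24 / 217.08 = 2.8745%
MRP = 13.27% − 3.77% = 9.50%
CAPM required = R_f + β·MRP = 3.77% + 0.39 × 9.50% = 7.4750%
α = realised − required = 2.8745% − 7.4750% = -4.60%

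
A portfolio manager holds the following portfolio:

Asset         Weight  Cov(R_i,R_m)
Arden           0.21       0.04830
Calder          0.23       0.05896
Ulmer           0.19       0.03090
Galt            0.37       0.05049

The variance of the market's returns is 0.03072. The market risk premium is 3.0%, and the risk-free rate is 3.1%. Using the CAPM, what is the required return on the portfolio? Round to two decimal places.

7.81%

β_Arden = 0.04830 / 0.03072 = 1.5723
β_Calder = 0.05896 / 0.03072 = 1.9193
β_Ulmer = 0.03090 / 0.03072 = 1.0059
β_Galt = 0.05049 / 0.03072 = 1.6436
β_P = Σ w_i β_i = 0.21×1.5723 + 0.23×1.9193 + 0.19×1.0059 + 0.37×1.6436 = 1.5709
E(R_P) = R_f + β_P × MRP = 3.1% + 1.5709 × 3.0% = 7.81%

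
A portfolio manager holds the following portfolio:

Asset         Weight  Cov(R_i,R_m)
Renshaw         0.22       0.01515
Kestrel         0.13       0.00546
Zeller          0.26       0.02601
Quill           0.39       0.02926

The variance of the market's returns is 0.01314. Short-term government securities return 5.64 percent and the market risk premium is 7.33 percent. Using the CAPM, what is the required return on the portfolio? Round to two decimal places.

β_Renshaw = 0.01515 / 0.01314 = 1.1530
β_Kestrel = 0.00546 / 0.01314 = 0.4155
β_Zeller = 0.02601 / 0.01314 = 1.9795
β_Quill = 0.02926 / 0.01314 = 2.2268
β_P = Σ w_i β_i = 0.22×1.1530 + 0.13×0.4155 + 0.26×1.9795 + 0.39×2.2268 = 1.6908
E(R_P) = R_f + β_P × MRP = 5.64% + 1.6908 × 7.33% = 18.03%

18.03%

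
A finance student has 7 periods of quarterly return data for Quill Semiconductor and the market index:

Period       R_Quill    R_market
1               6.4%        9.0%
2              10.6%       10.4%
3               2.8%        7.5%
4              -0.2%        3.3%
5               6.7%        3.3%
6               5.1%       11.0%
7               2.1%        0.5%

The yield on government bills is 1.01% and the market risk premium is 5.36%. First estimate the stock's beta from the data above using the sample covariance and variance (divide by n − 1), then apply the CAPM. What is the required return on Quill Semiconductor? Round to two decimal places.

Mean R_i = (6.4 + 10.6 + 2.8 − 0.2 + 6.7 + 5.1 + 2.1) / 7 = 4.7857%
Mean R_m = (9.0 + 10.4 + 7.5 + 3.3 + 3.3 + 11.0 + 0.5) / 7 = 6.4286%
Σ(R_i − R̄_i)(R_m − R̄_m) = 52.0829  ⇒  Cov = 52.0829 / 6 = 8.6805
Σ(R_m − R̄_m)² = 99.1543  ⇒  Var(R_m) = 99.1543 / 6 = 16.5257
β = Cov / Var(R_m) = 8.6805 / 16.5257 = 0.5253
E(R) = R_f + β × MRP = 1.01% + 0.5253 × 5.36% = 3.83%

3.83%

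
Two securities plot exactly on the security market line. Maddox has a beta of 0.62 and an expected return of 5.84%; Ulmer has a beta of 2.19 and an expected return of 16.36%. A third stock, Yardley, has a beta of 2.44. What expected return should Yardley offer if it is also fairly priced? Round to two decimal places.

18.04%

MRP (SML slope) = (16.36% − 5.84%) / (2.19 − 0.62) = 10.52% / 1.57 = 6.7006%
R_f (intercept) = 5.84% − 0.62 × 6.7006% = 1.6856%
E(R_Yardley) = R_f + β × MRP = 1.6856% + 2.44 × 6.7006% = 18.04%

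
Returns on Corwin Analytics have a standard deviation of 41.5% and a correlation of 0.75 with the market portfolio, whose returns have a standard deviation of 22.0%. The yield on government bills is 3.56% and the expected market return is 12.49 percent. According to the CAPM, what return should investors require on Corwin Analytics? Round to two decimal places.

β = ρ × σ_i / σ_m = 0.75 × 41.5% / 22.0% = 1.4148
MRP = 12.49% − 3.56% = 8.93%
E(R) = 3.56% + 1.4148 × 8.93% = 16.19%

16.19%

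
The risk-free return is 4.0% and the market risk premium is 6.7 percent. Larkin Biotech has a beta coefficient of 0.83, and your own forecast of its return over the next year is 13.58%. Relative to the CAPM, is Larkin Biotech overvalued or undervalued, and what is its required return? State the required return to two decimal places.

Undervalued; required return 9.56%

Required return = R_f + β·MRP = 4.0% + 0.83 × 6.7% = 9.56%
Forecast 13.58% > required 9.56% → the stock plots above the SML → undervalued.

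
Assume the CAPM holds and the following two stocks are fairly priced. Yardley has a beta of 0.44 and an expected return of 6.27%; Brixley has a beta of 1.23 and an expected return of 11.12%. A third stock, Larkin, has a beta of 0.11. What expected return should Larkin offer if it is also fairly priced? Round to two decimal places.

MRP (SML slope) = (11.12% − 6.27%) / (1.23 − 0.44) = 4.85% / 0.79 = 6.1392%
R_f (intercept) = 6.27% − 0.44 × 6.1392% = 3.5688%
E(R_Larkin) = R_f + β × MRP = 3.5688% + 0.11 × 6.1392% = 4.24%

4.24%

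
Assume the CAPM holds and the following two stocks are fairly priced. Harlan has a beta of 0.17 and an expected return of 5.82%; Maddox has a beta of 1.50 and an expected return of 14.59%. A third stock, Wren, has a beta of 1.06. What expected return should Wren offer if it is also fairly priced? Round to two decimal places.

11.69%

MRP (SML slope) = (14.59% − 5.82%) / (1.50 − 0.17) = 8.77% / 1.33 = 6.5940%
R_f (intercept) = 5.82% − 0.17 × 6.5940% = 4.6990%
E(R_Wren) = R_f + β × MRP = 4.6990% + 1.06 × 6.5940% = 11.69%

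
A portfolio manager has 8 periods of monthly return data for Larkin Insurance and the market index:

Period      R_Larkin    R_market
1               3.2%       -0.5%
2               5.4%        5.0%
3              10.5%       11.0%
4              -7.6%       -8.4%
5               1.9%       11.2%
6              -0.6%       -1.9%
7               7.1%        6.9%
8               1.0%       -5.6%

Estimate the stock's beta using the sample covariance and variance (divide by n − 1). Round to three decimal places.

Mean R_i = (3.2 + 5.4 + 10.5 − 7.6 + 1.9 − 0.6 + 7.1 + 1.0) / 8 = 2.6125%
Mean R_m = (-0.5 + 5.0 + 11.0 − 8.4 + 11.2 − 1.9 + 6.9 − 5.6) / 8 = 2.2125%
Σ(R_i − R̄_i)(R_m − R̄_m) = 224.3088  ⇒  Cov = 224.3088 / 7 = 32.0441
Σ(R_m − R̄_m)² = 385.6688  ⇒  Var(R_m) = 385.6688 / 7 = 55.0955
β = Cov / Var(R_m) = 32.0441 / 55.0955 = 0.5816

0.582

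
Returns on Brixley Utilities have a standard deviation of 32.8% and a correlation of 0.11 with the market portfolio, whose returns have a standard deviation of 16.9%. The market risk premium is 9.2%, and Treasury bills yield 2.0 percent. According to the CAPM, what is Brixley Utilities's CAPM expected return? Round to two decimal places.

β = ρ × σ_i / σ_m = 0.11 × 32.8% / 16.9% = 0.2135
E(R) = 2.0% + 0.2135 × 9.2% = 3.96%

3.96%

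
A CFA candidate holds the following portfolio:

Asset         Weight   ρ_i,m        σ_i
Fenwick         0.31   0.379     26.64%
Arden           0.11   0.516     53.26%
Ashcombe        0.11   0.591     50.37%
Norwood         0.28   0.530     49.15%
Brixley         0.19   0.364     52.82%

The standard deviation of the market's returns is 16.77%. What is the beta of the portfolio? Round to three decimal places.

β_Fenwick = 0.379 × 26.64% / 16.77% = 0.6021
β_Arden = 0.516 × 53.26% / 16.77% = 1.6388
β_Ashcombe = 0.591 × 50.37% / 16.77% = 1.7751
β_Norwood = 0.530 × 49.15% / 16.77% = 1.5533
β_Brixley = 0.364 × 52.82% / 16.77% = 1.1465
β_P = Σ w_i β_i = 0.31×0.6021 + 0.11×1.6388 + 0.11×1.7751 + 0.28×1.5533 + 0.19×1.1465 = 1.2149

1.215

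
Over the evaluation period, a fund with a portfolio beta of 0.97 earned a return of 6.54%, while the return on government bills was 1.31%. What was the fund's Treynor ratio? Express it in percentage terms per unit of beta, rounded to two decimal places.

Treynor = (R_P − R_f) / β_P = (6.54% − 1.31%) / 0.9700 = 5.23% / 0.9700 = 5.39%

5.39%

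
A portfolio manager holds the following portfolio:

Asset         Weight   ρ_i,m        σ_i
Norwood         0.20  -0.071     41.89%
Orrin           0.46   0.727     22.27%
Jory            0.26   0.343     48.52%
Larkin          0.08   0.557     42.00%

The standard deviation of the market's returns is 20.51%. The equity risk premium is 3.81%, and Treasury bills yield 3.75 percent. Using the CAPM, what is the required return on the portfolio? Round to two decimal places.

6.17%

β_Norwood = -0.071 × 41.89% / 20.51% = -0.1450
β_Orrin = 0.727 × 22.27% / 20.51% = 0.7894
β_Jory = 0.343 × 48.52% / 20.51% = 0.8114
β_Larkin = 0.557 × 42.00% / 20.51% = 1.1406
β_P = Σ w_i β_i = 0.20×-0.1450 + 0.46×0.7894 + 0.26×0.8114 + 0.08×1.1406 = 0.6363
E(R_P) = R_f + β_P × MRP = 3.75% + 0.6363 × 3.81% = 6.17%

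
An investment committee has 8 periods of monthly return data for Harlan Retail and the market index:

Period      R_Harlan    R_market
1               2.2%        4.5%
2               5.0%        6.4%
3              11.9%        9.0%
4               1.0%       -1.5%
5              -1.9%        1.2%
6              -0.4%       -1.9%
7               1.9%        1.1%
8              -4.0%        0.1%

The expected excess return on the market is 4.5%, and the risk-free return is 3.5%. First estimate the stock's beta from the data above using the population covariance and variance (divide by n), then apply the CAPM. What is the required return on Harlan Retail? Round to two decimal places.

8.19%

Mean R_i = (2.2 + 5.0 + 11.9 + 1.0 − 1.9 − 0.4 + 1.9 − 4.0) / 8 = 1.9625%
Mean R_m = (4.5 + 6.4 + 9.0 − 1.5 + 1.2 − 1.9 + 1.1 + 0.1) / 8 = 2.3625%
Σ(R_i − R̄_i)(R_m − R̄_m) = 110.5788  ⇒  Cov = 110.5788 / 8 = 13.8224
Σ(R_m − R̄_m)² = 106.0788  ⇒  Var(R_m) = 106.0788 / 8 = 13.2599
β = Cov / Var(R_m) = 13.8224 / 13.2599 = 1.0424
E(R) = R_f + β × MRP = 3.5% + 1.0424 × 4.5% = 8.19%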